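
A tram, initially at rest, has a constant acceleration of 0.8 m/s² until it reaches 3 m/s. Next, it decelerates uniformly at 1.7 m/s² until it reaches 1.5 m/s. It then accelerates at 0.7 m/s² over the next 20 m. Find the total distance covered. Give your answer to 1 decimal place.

Phase 1 (accelerating): v₀ = 0 m/s, a = 0.8 m/s².
v = v₀ + at → t = (3 − 0) / 0.8 = 3.75 s
v² = v₀² + 2aΔx → Δx = (3² − 0²)/(2·0.8) = 5.62 m

Phase 2 (decelerating): v₀ = 3.00 m/s, a = -1.7 m/s².
v = v₀ + at → t = (1.5 − 3.00) / -1.7 = 0.882 s
v² = v₀² + 2aΔx → Δx = (1.5² − 3.00²)/(2·-1.7) = 1.99 m

Phase 3 (accelerating): v₀ = 1.50 m/s, a = 0.7 m/s².
v² = v₀² + 2aΔx = 1.50² + 2·0.7·20 = 30.2 → v = 5.50 m/s
t = (v − v₀)/a = (5.50 − 1.50)/0.7 = 5.71 s
Total distance = 5.62 + 1.99 + 20.0 = 27.6 m

27.6 m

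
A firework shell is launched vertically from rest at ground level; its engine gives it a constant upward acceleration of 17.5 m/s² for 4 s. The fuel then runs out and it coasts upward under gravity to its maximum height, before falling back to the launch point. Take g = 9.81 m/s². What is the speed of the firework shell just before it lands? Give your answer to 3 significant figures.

Phase 1 (powered ascent): v₀ = 0 m/s, a = 17.5 m/s².
v = v₀ + at = 0 + (17.5)(4) = 70.0 m/s
Δx = v₀t + ½at² = 0·4 + 0.5·17.5·4² = 140 m

Phase 2 (coasting upward): v₀ = 70.0 m/s, a = -9.81 m/s².
v = v₀ + at → t = (0 − 70.0) / -9.81 = 7.14 s
v² = v₀² + 2aΔx → Δx = (0² − 70.0²)/(2·-9.81) = 250 m

Phase 3 (free fall): v₀ = 0 m/s, a = -9.81 m/s².
Falls 390 m from rest: t = √(2·390/9.81) = 8.91 s; v = g·t = 87.4 m/s.
Impact speed = 87.4 m/s

87.4 m/s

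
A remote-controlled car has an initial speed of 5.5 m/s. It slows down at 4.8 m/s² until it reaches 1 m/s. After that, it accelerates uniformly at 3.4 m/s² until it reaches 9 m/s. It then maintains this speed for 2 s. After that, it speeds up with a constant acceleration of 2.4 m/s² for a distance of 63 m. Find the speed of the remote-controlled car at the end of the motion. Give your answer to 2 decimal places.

Phase 1 (decelerating): v₀ = 5.50 m/s, a = -4.8 m/s².
v = v₀ + at → t = (1 − 5.50) / -4.8 = 0.938 s
v² = v₀² + 2aΔx → Δx = (1² − 5.50²)/(2·-4.8) = 3.05 m

Phase 2 (accelerating): v₀ = 1.00 m/s, a = 3.4 m/s².
v = v₀ + at → t = (9 − 1.00) / 3.4 = 2.35 s
v² = v₀² + 2aΔx → Δx = (9² − 1.00²)/(2·3.4) = 11.8 m

Phase 3 (constant speed): v₀ = 9.00 m/s, a = 0 m/s².
v = v₀ + at = 9.00 + (0)(2) = 9.00 m/s
Δx = v₀t + ½at² = 9.00·2 + 0.5·0·2² = 18.0 m

Phase 4 (accelerating): v₀ = 9.00 m/s, a = 2.4 m/s².
v² = v₀² + 2aΔx = 9.00² + 2·2.4·63 = 383 → v = 19.6 m/s
t = (v − v₀)/a = (19.6 − 9.00)/2.4 = 4.41 s
Final speed = 19.6 m/s

19.58 m/s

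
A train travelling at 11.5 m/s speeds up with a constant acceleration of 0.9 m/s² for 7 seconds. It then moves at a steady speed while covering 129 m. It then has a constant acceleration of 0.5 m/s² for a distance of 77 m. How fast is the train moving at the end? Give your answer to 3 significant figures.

Phase 1 (accelerating): v₀ = 11.5 m/s, a = 0.9 m/s².
v = v₀ + at = 11.5 + (0.9)(7) = 17.8 m/s
Δx = v₀t + ½at² = 11.5·7 + 0.5·0.9·7² = 103 m

Phase 2 (constant speed): v₀ = 17.8 m/s, a = 0 m/s².
Constant speed: t = d/v = 129/17.8 = 7.25 s

Phase 3 (accelerating): v₀ = 17.8 m/s, a = 0.5 m/s².
v² = v₀² + 2aΔx = 17.8² + 2·0.5·77 = 394 → v = 19.8 m/s
t = (v − v₀)/a = (19.8 − 17.8)/0.5 = 4.09 s
Final speed = 19.8 m/s

19.8 m/s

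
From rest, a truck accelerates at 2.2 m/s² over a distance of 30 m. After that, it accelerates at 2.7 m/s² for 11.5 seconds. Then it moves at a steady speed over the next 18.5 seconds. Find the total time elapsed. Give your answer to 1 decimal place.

Phase 1 (accelerating): v₀ = 0 m/s, a = 2.2 m/s².
v² = v₀² + 2aΔx = 0² + 2·2.2·30 = 132 → v = 11.5 m/s
t = (v − v₀)/a = (11.5 − 0)/2.2 = 5.22 s

Phase 2 (accelerating): v₀ = 11.5 m/s, a = 2.7 m/s².
v = v₀ + at = 11.5 + (2.7)(11.5) = 42.5 m/s
Δx = v₀t + ½at² = 11.5·11.5 + 0.5·2.7·11.5² = 311 m

Phase 3 (constant speed): v₀ = 42.5 m/s, a = 0 m/s².
v = v₀ + at = 42.5 + (0)(18.5) = 42.5 m/s
Δx = v₀t + ½at² = 42.5·18.5 + 0.5·0·18.5² = 787 m
Total time = 5.22 + 11.5 + 18.5 = 35.2 s

35.2 s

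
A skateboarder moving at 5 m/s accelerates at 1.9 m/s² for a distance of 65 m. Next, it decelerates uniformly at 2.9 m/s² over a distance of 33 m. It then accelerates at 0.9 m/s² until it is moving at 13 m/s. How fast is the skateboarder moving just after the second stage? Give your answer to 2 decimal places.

8.98 m/s

Phase 1 (accelerating): v₀ = 5.00 m/s, a = 1.9 m/s².
v² = v₀² + 2aΔx = 5.00² + 2·1.9·65 = 272 → v = 16.5 m/s
t = (v − v₀)/a = (16.5 − 5.00)/1.9 = 6.05 s

Phase 2 (decelerating): v₀ = 16.5 m/s, a = -2.9 m/s².
v² = v₀² + 2aΔx = 16.5² + 2·-2.9·33 = 80.6 → v = 8.98 m/s
t = (v − v₀)/a = (8.98 − 16.5)/-2.9 = 2.59 s
Speed at end of phase 2 = 8.98 m/s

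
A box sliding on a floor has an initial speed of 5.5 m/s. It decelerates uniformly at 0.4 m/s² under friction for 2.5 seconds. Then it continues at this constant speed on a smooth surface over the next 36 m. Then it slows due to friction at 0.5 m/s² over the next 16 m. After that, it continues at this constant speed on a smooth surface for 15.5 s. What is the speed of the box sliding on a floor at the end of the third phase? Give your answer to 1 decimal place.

2.1 m/s

Phase 1 (decelerating): v₀ = 5.50 m/s, a = -0.4 m/s².
v = v₀ + at = 5.50 + (-0.4)(2.5) = 4.50 m/s
Δx = v₀t + ½at² = 5.50·2.5 + 0.5·-0.4·2.5² = 12.5 m

Phase 2 (constant speed): v₀ = 4.50 m/s, a = 0 m/s².
Constant speed: t = d/v = 36/4.50 = 8.00 s

Phase 3 (decelerating): v₀ = 4.50 m/s, a = -0.5 m/s².
v² = v₀² + 2aΔx = 4.50² + 2·-0.5·16 = 4.25 → v = 2.06 m/s
t = (v − v₀)/a = (2.06 − 4.50)/-0.5 = 4.88 s
Speed at end of phase 3 = 2.06 m/s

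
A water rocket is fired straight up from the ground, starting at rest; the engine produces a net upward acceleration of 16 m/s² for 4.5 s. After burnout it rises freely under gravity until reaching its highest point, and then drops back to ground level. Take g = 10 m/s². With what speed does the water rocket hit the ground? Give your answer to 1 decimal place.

Phase 1 (powered ascent): v₀ = 0 m/s, a = 16 m/s².
v = v₀ + at = 0 + (16)(4.5) = 72.0 m/s
Δx = v₀t + ½at² = 0·4.5 + 0.5·16·4.5² = 162 m

Phase 2 (coasting upward): v₀ = 72.0 m/s, a = -10 m/s².
v = v₀ + at → t = (0 − 72.0) / -10 = 7.20 s
v² = v₀² + 2aΔx → Δx = (0² − 72.0²)/(2·-10) = 259 m

Phase 3 (free fall): v₀ = 0 m/s, a = -10 m/s².
Falls 421 m from rest: t = √(2·421/10) = 9.18 s; v = g·t = 91.8 m/s.
Impact speed = 91.8 m/s

91.8 m/s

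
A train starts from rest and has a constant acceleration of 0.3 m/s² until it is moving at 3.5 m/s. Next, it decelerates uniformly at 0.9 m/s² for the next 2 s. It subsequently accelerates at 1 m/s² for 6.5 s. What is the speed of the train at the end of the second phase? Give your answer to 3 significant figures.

Phase 1 (accelerating): v₀ = 0 m/s, a = 0.3 m/s².
v = v₀ + at → t = (3.5 − 0) / 0.3 = 11.7 s
v² = v₀² + 2aΔx → Δx = (3.5² − 0²)/(2·0.3) = 20.4 m

Phase 2 (decelerating): v₀ = 3.50 m/s, a = -0.9 m/s².
v = v₀ + at = 3.50 + (-0.9)(2) = 1.70 m/s
Δx = v₀t + ½at² = 3.50·2 + 0.5·-0.9·2² = 5.20 m
Speed at end of phase 2 = 1.70 m/s

1.70 m/s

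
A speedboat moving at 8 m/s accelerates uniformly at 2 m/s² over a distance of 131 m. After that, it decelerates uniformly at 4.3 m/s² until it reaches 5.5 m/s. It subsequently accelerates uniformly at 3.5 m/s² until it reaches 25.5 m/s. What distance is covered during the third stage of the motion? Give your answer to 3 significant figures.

88.6 m

Phase 1 (accelerating): v₀ = 8.00 m/s, a = 2 m/s².
v² = v₀² + 2aΔx = 8.00² + 2·2·131 = 588 → v = 24.2 m/s
t = (v − v₀)/a = (24.2 − 8.00)/2 = 8.12 s

Phase 2 (decelerating): v₀ = 24.2 m/s, a = -4.3 m/s².
v = v₀ + at → t = (5.5 − 24.2) / -4.3 = 4.36 s
v² = v₀² + 2aΔx → Δx = (5.5² − 24.2²)/(2·-4.3) = 64.9 m

Phase 3 (accelerating): v₀ = 5.50 m/s, a = 3.5 m/s².
v = v₀ + at → t = (25.5 − 5.50) / 3.5 = 5.71 s
v² = v₀² + 2aΔx → Δx = (25.5² − 5.50²)/(2·3.5) = 88.6 m
Distance in phase 3 = 88.6 m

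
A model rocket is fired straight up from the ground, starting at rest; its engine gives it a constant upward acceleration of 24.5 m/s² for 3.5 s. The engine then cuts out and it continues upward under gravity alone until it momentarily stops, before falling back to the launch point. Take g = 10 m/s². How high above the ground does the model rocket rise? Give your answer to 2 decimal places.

Phase 1 (powered ascent): v₀ = 0 m/s, a = 24.5 m/s².
v = v₀ + at = 0 + (24.5)(3.5) = 85.8 m/s
Δx = v₀t + ½at² = 0·3.5 + 0.5·24.5·3.5² = 150 m

Phase 2 (coasting upward): v₀ = 85.8 m/s, a = -10 m/s².
v = v₀ + at → t = (0 − 85.8) / -10 = 8.57 s
v² = v₀² + 2aΔx → Δx = (0² − 85.8²)/(2·-10) = 368 m
Maximum height = 150 + 368 = 518 m

517.72 m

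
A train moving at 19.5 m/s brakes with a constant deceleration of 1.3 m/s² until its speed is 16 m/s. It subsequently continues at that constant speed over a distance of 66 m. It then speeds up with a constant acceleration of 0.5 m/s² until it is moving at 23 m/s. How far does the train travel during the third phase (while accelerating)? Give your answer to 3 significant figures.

Phase 1 (decelerating): v₀ = 19.5 m/s, a = -1.3 m/s².
v = v₀ + at → t = (16 − 19.5) / -1.3 = 2.69 s
v² = v₀² + 2aΔx → Δx = (16² − 19.5²)/(2·-1.3) = 47.8 m

Phase 2 (constant speed): v₀ = 16.0 m/s, a = 0 m/s².
Constant speed: t = d/v = 66/16.0 = 4.12 s

Phase 3 (accelerating): v₀ = 16.0 m/s, a = 0.5 m/s².
v = v₀ + at → t = (23 − 16.0) / 0.5 = 14.0 s
v² = v₀² + 2aΔx → Δx = (23² − 16.0²)/(2·0.5) = 273 m
Distance in phase 3 = 273 m

273 m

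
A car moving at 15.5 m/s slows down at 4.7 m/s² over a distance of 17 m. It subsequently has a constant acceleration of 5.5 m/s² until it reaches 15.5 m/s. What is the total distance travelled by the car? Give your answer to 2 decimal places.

31.53 m

Phase 1 (decelerating): v₀ = 15.5 m/s, a = -4.7 m/s².
v² = v₀² + 2aΔx = 15.5² + 2·-4.7·17 = 80.4 → v = 8.97 m/s
t = (v − v₀)/a = (8.97 − 15.5)/-4.7 = 1.39 s

Phase 2 (accelerating): v₀ = 8.97 m/s, a = 5.5 m/s².
v = v₀ + at → t = (15.5 − 8.97) / 5.5 = 1.19 s
v² = v₀² + 2aΔx → Δx = (15.5² − 8.97²)/(2·5.5) = 14.5 m
Total distance = 17.0 + 14.5 = 31.5 m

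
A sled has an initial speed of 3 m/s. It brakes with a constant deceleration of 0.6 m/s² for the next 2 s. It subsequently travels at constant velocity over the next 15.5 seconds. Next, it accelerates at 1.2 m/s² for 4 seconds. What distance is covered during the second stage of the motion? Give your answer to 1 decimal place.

27.9 m

Phase 1 (decelerating): v₀ = 3.00 m/s, a = -0.6 m/s².
v = v₀ + at = 3.00 + (-0.6)(2) = 1.80 m/s
Δx = v₀t + ½at² = 3.00·2 + 0.5·-0.6·2² = 4.80 m

Phase 2 (constant speed): v₀ = 1.80 m/s, a = 0 m/s².
v = v₀ + at = 1.80 + (0)(15.5) = 1.80 m/s
Δx = v₀t + ½at² = 1.80·15.5 + 0.5·0·15.5² = 27.9 m
Distance in phase 2 = 27.9 m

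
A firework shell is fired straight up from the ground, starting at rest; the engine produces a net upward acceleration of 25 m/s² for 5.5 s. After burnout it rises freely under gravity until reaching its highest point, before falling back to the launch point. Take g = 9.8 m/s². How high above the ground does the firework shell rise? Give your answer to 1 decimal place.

Phase 1 (powered ascent): v₀ = 0 m/s, a = 25 m/s².
v = v₀ + at = 0 + (25)(5.5) = 138 m/s
Δx = v₀t + ½at² = 0·5.5 + 0.5·25·5.5² = 378 m

Phase 2 (coasting upward): v₀ = 138 m/s, a = -9.8 m/s².
v = v₀ + at → t = (0 − 138) / -9.8 = 14.0 s
v² = v₀² + 2aΔx → Δx = (0² − 138²)/(2·-9.8) = 965 m
Maximum height = 378 + 965 = 1340 m

1342.7 m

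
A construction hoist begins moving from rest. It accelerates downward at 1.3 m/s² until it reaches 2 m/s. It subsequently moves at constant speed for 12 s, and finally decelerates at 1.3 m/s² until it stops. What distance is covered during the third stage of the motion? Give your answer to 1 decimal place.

Phase 1 (accelerating): v₀ = 0 m/s, a = 1.3 m/s².
v = v₀ + at → t = (2 − 0) / 1.3 = 1.54 s
v² = v₀² + 2aΔx → Δx = (2² − 0²)/(2·1.3) = 1.54 m

Phase 2 (constant speed): v₀ = 2.00 m/s, a = 0 m/s².
v = v₀ + at = 2.00 + (0)(12) = 2.00 m/s
Δx = v₀t + ½at² = 2.00·12 + 0.5·0·12² = 24.0 m

Phase 3 (decelerating): v₀ = 2.00 m/s, a = -1.3 m/s².
v = v₀ + at → t = (0 − 2.00) / -1.3 = 1.54 s
v² = v₀² + 2aΔx → Δx = (0² − 2.00²)/(2·-1.3) = 1.54 m
Distance in phase 3 = 1.54 m

1.5 m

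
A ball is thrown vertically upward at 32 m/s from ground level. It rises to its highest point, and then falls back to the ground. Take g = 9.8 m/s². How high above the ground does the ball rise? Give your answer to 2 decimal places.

Phase 1 (rising): v₀ = 32.0 m/s, a = -9.8 m/s².
v = v₀ + at → t = (0 − 32.0) / -9.8 = 3.27 s
v² = v₀² + 2aΔx → Δx = (0² − 32.0²)/(2·-9.8) = 52.2 m
Maximum height = 52.2 m

52.24 m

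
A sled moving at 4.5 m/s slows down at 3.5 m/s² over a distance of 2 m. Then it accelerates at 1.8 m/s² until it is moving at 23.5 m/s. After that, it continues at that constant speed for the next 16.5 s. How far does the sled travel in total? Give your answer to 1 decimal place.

Phase 1 (decelerating): v₀ = 4.50 m/s, a = -3.5 m/s².
v² = v₀² + 2aΔx = 4.50² + 2·-3.5·2 = 6.25 → v = 2.50 m/s
t = (v − v₀)/a = (2.50 − 4.50)/-3.5 = 0.571 s

Phase 2 (accelerating): v₀ = 2.50 m/s, a = 1.8 m/s².
v = v₀ + at → t = (23.5 − 2.50) / 1.8 = 11.7 s
v² = v₀² + 2aΔx → Δx = (23.5² − 2.50²)/(2·1.8) = 152 m

Phase 3 (constant speed): v₀ = 23.5 m/s, a = 0 m/s².
v = v₀ + at = 23.5 + (0)(16.5) = 23.5 m/s
Δx = v₀t + ½at² = 23.5·16.5 + 0.5·0·16.5² = 388 m
Total distance = 2.00 + 152 + 388 = 541 m

541.4 m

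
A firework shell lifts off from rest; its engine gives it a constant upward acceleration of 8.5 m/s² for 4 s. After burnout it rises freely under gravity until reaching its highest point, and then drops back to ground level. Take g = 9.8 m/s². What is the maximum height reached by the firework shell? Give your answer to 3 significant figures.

127 m

Phase 1 (powered ascent): v₀ = 0 m/s, a = 8.5 m/s².
v = v₀ + at = 0 + (8.5)(4) = 34.0 m/s
Δx = v₀t + ½at² = 0·4 + 0.5·8.5·4² = 68.0 m

Phase 2 (coasting upward): v₀ = 34.0 m/s, a = -9.8 m/s².
v = v₀ + at → t = (0 − 34.0) / -9.8 = 3.47 s
v² = v₀² + 2aΔx → Δx = (0² − 34.0²)/(2·-9.8) = 59.0 m
Maximum height = 68.0 + 59.0 = 127 m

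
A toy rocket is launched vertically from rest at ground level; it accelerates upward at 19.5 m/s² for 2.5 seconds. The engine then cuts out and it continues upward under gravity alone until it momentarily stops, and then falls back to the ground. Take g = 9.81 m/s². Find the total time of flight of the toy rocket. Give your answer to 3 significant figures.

13.6 s

Phase 1 (powered ascent): v₀ = 0 m/s, a = 19.5 m/s².
v = v₀ + at = 0 + (19.5)(2.5) = 48.8 m/s
Δx = v₀t + ½at² = 0·2.5 + 0.5·19.5·2.5² = 60.9 m

Phase 2 (coasting upward): v₀ = 48.8 m/s, a = -9.81 m/s².
v = v₀ + at → t = (0 − 48.8) / -9.81 = 4.97 s
v² = v₀² + 2aΔx → Δx = (0² − 48.8²)/(2·-9.81) = 121 m

Phase 3 (free fall): v₀ = 0 m/s, a = -9.81 m/s².
Falls 182 m from rest: t = √(2·182/9.81) = 6.09 s; v = g·t = 59.8 m/s.
Total time = 2.50 + 4.97 + 6.09 = 13.6 s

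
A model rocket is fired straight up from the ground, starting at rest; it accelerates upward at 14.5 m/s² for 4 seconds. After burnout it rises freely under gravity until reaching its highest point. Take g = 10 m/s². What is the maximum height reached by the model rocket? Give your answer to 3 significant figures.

Phase 1 (powered ascent): v₀ = 0 m/s, a = 14.5 m/s².
v = v₀ + at = 0 + (14.5)(4) = 58.0 m/s
Δx = v₀t + ½at² = 0·4 + 0.5·14.5·4² = 116 m

Phase 2 (coasting upward): v₀ = 58.0 m/s, a = -10 m/s².
v = v₀ + at → t = (0 − 58.0) / -10 = 5.80 s
v² = v₀² + 2aΔx → Δx = (0² − 58.0²)/(2·-10) = 168 m
Maximum height = 116 + 168 = 284 m

284 m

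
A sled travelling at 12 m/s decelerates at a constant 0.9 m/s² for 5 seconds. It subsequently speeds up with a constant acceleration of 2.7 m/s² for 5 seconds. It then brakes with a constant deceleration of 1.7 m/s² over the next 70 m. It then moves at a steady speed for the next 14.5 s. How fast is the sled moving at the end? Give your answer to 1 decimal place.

14.2 m/s

Phase 1 (decelerating): v₀ = 12.0 m/s, a = -0.9 m/s².
v = v₀ + at = 12.0 + (-0.9)(5) = 7.50 m/s
Δx = v₀t + ½at² = 12.0·5 + 0.5·-0.9·5² = 48.8 m

Phase 2 (accelerating): v₀ = 7.50 m/s, a = 2.7 m/s².
v = v₀ + at = 7.50 + (2.7)(5) = 21.0 m/s
Δx = v₀t + ½at² = 7.50·5 + 0.5·2.7·5² = 71.2 m

Phase 3 (decelerating): v₀ = 21.0 m/s, a = -1.7 m/s².
v² = v₀² + 2aΔx = 21.0² + 2·-1.7·70 = 203 → v = 14.2 m/s
t = (v − v₀)/a = (14.2 − 21.0)/-1.7 = 3.97 s

Phase 4 (constant speed): v₀ = 14.2 m/s, a = 0 m/s².
v = v₀ + at = 14.2 + (0)(14.5) = 14.2 m/s
Δx = v₀t + ½at² = 14.2·14.5 + 0.5·0·14.5² = 207 m
Final speed = 14.2 m/s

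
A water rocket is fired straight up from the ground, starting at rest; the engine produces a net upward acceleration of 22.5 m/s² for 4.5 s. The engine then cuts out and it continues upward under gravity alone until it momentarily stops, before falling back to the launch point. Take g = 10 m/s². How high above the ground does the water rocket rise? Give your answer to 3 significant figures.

Phase 1 (powered ascent): v₀ = 0 m/s, a = 22.5 m/s².
v = v₀ + at = 0 + (22.5)(4.5) = 101 m/s
Δx = v₀t + ½at² = 0·4.5 + 0.5·22.5·4.5² = 228 m

Phase 2 (coasting upward): v₀ = 101 m/s, a = -10 m/s².
v = v₀ + at → t = (0 − 101) / -10 = 10.1 s
v² = v₀² + 2aΔx → Δx = (0² − 101²)/(2·-10) = 513 m
Maximum height = 228 + 513 = 740 m

740 m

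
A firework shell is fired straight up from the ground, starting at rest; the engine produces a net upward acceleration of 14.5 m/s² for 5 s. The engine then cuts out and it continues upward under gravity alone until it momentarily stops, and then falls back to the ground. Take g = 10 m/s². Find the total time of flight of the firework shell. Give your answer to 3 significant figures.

Phase 1 (powered ascent): v₀ = 0 m/s, a = 14.5 m/s².
v = v₀ + at = 0 + (14.5)(5) = 72.5 m/s
Δx = v₀t + ½at² = 0·5 + 0.5·14.5·5² = 181 m

Phase 2 (coasting upward): v₀ = 72.5 m/s, a = -10 m/s².
v = v₀ + at → t = (0 − 72.5) / -10 = 7.25 s
v² = v₀² + 2aΔx → Δx = (0² − 72.5²)/(2·-10) = 263 m

Phase 3 (free fall): v₀ = 0 m/s, a = -10 m/s².
Falls 444 m from rest: t = √(2·444/10) = 9.42 s; v = g·t = 94.2 m/s.
Total time = 5.00 + 7.25 + 9.42 = 21.7 s

21.7 s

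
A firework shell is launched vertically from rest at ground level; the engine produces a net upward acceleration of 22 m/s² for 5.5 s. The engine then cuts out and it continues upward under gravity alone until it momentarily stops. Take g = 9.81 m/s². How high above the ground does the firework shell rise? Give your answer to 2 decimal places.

1078.98 m

Phase 1 (powered ascent): v₀ = 0 m/s, a = 22 m/s².
v = v₀ + at = 0 + (22)(5.5) = 121 m/s
Δx = v₀t + ½at² = 0·5.5 + 0.5·22·5.5² = 333 m

Phase 2 (coasting upward): v₀ = 121 m/s, a = -9.81 m/s².
v = v₀ + at → t = (0 − 121) / -9.81 = 12.3 s
v² = v₀² + 2aΔx → Δx = (0² − 121²)/(2·-9.81) = 746 m
Maximum height = 333 + 746 = 1080 m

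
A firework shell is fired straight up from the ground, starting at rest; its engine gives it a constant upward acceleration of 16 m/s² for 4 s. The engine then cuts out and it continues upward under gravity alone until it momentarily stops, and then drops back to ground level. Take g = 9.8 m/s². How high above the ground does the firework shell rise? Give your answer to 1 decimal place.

Phase 1 (powered ascent): v₀ = 0 m/s, a = 16 m/s².
v = v₀ + at = 0 + (16)(4) = 64.0 m/s
Δx = v₀t + ½at² = 0·4 + 0.5·16·4² = 128 m

Phase 2 (coasting upward): v₀ = 64.0 m/s, a = -9.8 m/s².
v = v₀ + at → t = (0 − 64.0) / -9.8 = 6.53 s
v² = v₀² + 2aΔx → Δx = (0² − 64.0²)/(2·-9.8) = 209 m
Maximum height = 128 + 209 = 337 m

337.0 m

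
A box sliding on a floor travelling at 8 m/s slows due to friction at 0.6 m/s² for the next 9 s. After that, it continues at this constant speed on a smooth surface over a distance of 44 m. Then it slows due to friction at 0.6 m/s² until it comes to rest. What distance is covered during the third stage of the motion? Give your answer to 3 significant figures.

5.63 m

Phase 1 (decelerating): v₀ = 8.00 m/s, a = -0.6 m/s².
v = v₀ + at = 8.00 + (-0.6)(9) = 2.60 m/s
Δx = v₀t + ½at² = 8.00·9 + 0.5·-0.6·9² = 47.7 m

Phase 2 (constant speed): v₀ = 2.60 m/s, a = 0 m/s².
Constant speed: t = d/v = 44/2.60 = 16.9 s

Phase 3 (decelerating): v₀ = 2.60 m/s, a = -0.6 m/s².
v = v₀ + at → t = (0 − 2.60) / -0.6 = 4.33 s
v² = v₀² + 2aΔx → Δx = (0² − 2.60²)/(2·-0.6) = 5.63 m
Distance in phase 3 = 5.63 m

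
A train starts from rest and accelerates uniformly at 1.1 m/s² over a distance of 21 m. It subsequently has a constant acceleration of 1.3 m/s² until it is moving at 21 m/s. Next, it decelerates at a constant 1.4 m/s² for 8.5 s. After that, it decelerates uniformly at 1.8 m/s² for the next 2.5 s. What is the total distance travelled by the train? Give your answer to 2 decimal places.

Phase 1 (accelerating): v₀ = 0 m/s, a = 1.1 m/s².
v² = v₀² + 2aΔx = 0² + 2·1.1·21 = 46.2 → v = 6.80 m/s
t = (v − v₀)/a = (6.80 − 0)/1.1 = 6.18 s

Phase 2 (accelerating): v₀ = 6.80 m/s, a = 1.3 m/s².
v = v₀ + at → t = (21 − 6.80) / 1.3 = 10.9 s
v² = v₀² + 2aΔx → Δx = (21² − 6.80²)/(2·1.3) = 152 m

Phase 3 (decelerating): v₀ = 21.0 m/s, a = -1.4 m/s².
v = v₀ + at = 21.0 + (-1.4)(8.5) = 9.10 m/s
Δx = v₀t + ½at² = 21.0·8.5 + 0.5·-1.4·8.5² = 128 m

Phase 4 (decelerating): v₀ = 9.10 m/s, a = -1.8 m/s².
v = v₀ + at = 9.10 + (-1.8)(2.5) = 4.60 m/s
Δx = v₀t + ½at² = 9.10·2.5 + 0.5·-1.8·2.5² = 17.1 m
Total distance = 21.0 + 152 + 128 + 17.1 = 318 m

317.90 m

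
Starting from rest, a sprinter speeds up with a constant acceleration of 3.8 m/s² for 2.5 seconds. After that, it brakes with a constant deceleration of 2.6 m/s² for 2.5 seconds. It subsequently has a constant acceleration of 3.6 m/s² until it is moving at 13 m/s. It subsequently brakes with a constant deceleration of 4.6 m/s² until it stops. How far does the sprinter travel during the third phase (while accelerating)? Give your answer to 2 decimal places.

Phase 1 (accelerating): v₀ = 0 m/s, a = 3.8 m/s².
v = v₀ + at = 0 + (3.8)(2.5) = 9.50 m/s
Δx = v₀t + ½at² = 0·2.5 + 0.5·3.8·2.5² = 11.9 m

Phase 2 (decelerating): v₀ = 9.50 m/s, a = -2.6 m/s².
v = v₀ + at = 9.50 + (-2.6)(2.5) = 3.00 m/s
Δx = v₀t + ½at² = 9.50·2.5 + 0.5·-2.6·2.5² = 15.6 m

Phase 3 (accelerating): v₀ = 3.00 m/s, a = 3.6 m/s².
v = v₀ + at → t = (13 − 3.00) / 3.6 = 2.78 s
v² = v₀² + 2aΔx → Δx = (13² − 3.00²)/(2·3.6) = 22.2 m
Distance in phase 3 = 22.2 m

22.22 m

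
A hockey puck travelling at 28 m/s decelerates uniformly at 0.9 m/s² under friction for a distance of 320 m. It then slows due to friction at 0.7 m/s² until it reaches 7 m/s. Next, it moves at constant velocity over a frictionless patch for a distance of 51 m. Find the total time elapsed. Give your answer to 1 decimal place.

33.0 s

Phase 1 (decelerating): v₀ = 28.0 m/s, a = -0.9 m/s².
v² = v₀² + 2aΔx = 28.0² + 2·-0.9·320 = 208 → v = 14.4 m/s
t = (v − v₀)/a = (14.4 − 28.0)/-0.9 = 15.1 s

Phase 2 (decelerating): v₀ = 14.4 m/s, a = -0.7 m/s².
v = v₀ + at → t = (7 − 14.4) / -0.7 = 10.6 s
v² = v₀² + 2aΔx → Δx = (7² − 14.4²)/(2·-0.7) = 114 m

Phase 3 (constant speed): v₀ = 7.00 m/s, a = 0 m/s².
Constant speed: t = d/v = 51/7.00 = 7.29 s
Total time = 15.1 + 10.6 + 7.29 = 33.0 s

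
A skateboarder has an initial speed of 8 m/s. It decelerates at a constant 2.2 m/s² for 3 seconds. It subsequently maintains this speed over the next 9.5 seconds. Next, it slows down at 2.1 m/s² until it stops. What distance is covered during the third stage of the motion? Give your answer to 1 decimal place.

0.5 m

Phase 1 (decelerating): v₀ = 8.00 m/s, a = -2.2 m/s².
v = v₀ + at = 8.00 + (-2.2)(3) = 1.40 m/s
Δx = v₀t + ½at² = 8.00·3 + 0.5·-2.2·3² = 14.1 m

Phase 2 (constant speed): v₀ = 1.40 m/s, a = 0 m/s².
v = v₀ + at = 1.40 + (0)(9.5) = 1.40 m/s
Δx = v₀t + ½at² = 1.40·9.5 + 0.5·0·9.5² = 13.3 m

Phase 3 (decelerating): v₀ = 1.40 m/s, a = -2.1 m/s².
v = v₀ + at → t = (0 − 1.40) / -2.1 = 0.667 s
v² = v₀² + 2aΔx → Δx = (0² − 1.40²)/(2·-2.1) = 0.467 m
Distance in phase 3 = 0.467 m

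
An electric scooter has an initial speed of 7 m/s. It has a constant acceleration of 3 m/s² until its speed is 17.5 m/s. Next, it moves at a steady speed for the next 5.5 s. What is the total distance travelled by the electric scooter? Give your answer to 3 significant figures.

Phase 1 (accelerating): v₀ = 7.00 m/s, a = 3 m/s².
v = v₀ + at → t = (17.5 − 7.00) / 3 = 3.50 s
v² = v₀² + 2aΔx → Δx = (17.5² − 7.00²)/(2·3) = 42.9 m

Phase 2 (constant speed): v₀ = 17.5 m/s, a = 0 m/s².
v = v₀ + at = 17.5 + (0)(5.5) = 17.5 m/s
Δx = v₀t + ½at² = 17.5·5.5 + 0.5·0·5.5² = 96.2 m
Total distance = 42.9 + 96.2 = 139 m

139 m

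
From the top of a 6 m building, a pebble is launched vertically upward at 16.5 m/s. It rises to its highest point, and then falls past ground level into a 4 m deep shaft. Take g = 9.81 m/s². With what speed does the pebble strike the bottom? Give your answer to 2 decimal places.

21.64 m/s

Phase 1 (rising): v₀ = 16.5 m/s, a = -9.81 m/s².
v = v₀ + at → t = (0 − 16.5) / -9.81 = 1.68 s
v² = v₀² + 2aΔx → Δx = (0² − 16.5²)/(2·-9.81) = 13.9 m

Phase 2 (falling): v₀ = 0 m/s, a = -9.81 m/s².
Falls 23.9 m from rest: t = √(2·23.9/9.81) = 2.21 s; v = g·t = 21.6 m/s.
Final speed = 21.6 m/s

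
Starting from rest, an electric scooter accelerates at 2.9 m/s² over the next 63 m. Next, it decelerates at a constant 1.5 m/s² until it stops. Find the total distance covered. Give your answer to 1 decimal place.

184.8 m

Phase 1 (accelerating): v₀ = 0 m/s, a = 2.9 m/s².
v² = v₀² + 2aΔx = 0² + 2·2.9·63 = 365 → v = 19.1 m/s
t = (v − v₀)/a = (19.1 − 0)/2.9 = 6.59 s

Phase 2 (decelerating): v₀ = 19.1 m/s, a = -1.5 m/s².
v = v₀ + at → t = (0 − 19.1) / -1.5 = 12.7 s
v² = v₀² + 2aΔx → Δx = (0² − 19.1²)/(2·-1.5) = 122 m
Total distance = 63.0 + 122 = 185 m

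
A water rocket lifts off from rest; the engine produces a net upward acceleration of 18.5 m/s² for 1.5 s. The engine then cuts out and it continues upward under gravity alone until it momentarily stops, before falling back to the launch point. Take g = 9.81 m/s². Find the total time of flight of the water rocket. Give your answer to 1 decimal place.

Phase 1 (powered ascent): v₀ = 0 m/s, a = 18.5 m/s².
v = v₀ + at = 0 + (18.5)(1.5) = 27.8 m/s
Δx = v₀t + ½at² = 0·1.5 + 0.5·18.5·1.5² = 20.8 m

Phase 2 (coasting upward): v₀ = 27.8 m/s, a = -9.81 m/s².
v = v₀ + at → t = (0 − 27.8) / -9.81 = 2.83 s
v² = v₀² + 2aΔx → Δx = (0² − 27.8²)/(2·-9.81) = 39.2 m

Phase 3 (free fall): v₀ = 0 m/s, a = -9.81 m/s².
Falls 60.1 m from rest: t = √(2·60.1/9.81) = 3.50 s; v = g·t = 34.3 m/s.
Total time = 1.50 + 2.83 + 3.50 = 7.83 s

7.8 s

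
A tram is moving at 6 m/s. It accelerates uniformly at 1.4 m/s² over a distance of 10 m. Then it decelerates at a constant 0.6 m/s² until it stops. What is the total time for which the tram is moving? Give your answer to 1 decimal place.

Phase 1 (accelerating): v₀ = 6.00 m/s, a = 1.4 m/s².
v² = v₀² + 2aΔx = 6.00² + 2·1.4·10 = 64.0 → v = 8.00 m/s
t = (v − v₀)/a = (8.00 − 6.00)/1.4 = 1.43 s

Phase 2 (decelerating): v₀ = 8.00 m/s, a = -0.6 m/s².
v = v₀ + at → t = (0 − 8.00) / -0.6 = 13.3 s
v² = v₀² + 2aΔx → Δx = (0² − 8.00²)/(2·-0.6) = 53.3 m
Total time = 1.43 + 13.3 = 14.8 s

14.8 s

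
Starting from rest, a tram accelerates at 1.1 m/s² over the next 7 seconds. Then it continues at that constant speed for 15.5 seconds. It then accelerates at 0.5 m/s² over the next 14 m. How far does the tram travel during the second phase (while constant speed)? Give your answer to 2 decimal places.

Phase 1 (accelerating): v₀ = 0 m/s, a = 1.1 m/s².
v = v₀ + at = 0 + (1.1)(7) = 7.70 m/s
Δx = v₀t + ½at² = 0·7 + 0.5·1.1·7² = 27.0 m

Phase 2 (constant speed): v₀ = 7.70 m/s, a = 0 m/s².
v = v₀ + at = 7.70 + (0)(15.5) = 7.70 m/s
Δx = v₀t + ½at² = 7.70·15.5 + 0.5·0·15.5² = 119 m
Distance in phase 2 = 119 m

119.35 m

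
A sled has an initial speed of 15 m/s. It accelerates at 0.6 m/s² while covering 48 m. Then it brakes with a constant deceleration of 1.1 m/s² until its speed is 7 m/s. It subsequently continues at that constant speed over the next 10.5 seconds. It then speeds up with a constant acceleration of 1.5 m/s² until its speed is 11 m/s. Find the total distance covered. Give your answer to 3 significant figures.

252 m

Phase 1 (accelerating): v₀ = 15.0 m/s, a = 0.6 m/s².
v² = v₀² + 2aΔx = 15.0² + 2·0.6·48 = 283 → v = 16.8 m/s
t = (v − v₀)/a = (16.8 − 15.0)/0.6 = 3.02 s

Phase 2 (decelerating): v₀ = 16.8 m/s, a = -1.1 m/s².
v = v₀ + at → t = (7 − 16.8) / -1.1 = 8.92 s
v² = v₀² + 2aΔx → Δx = (7² − 16.8²)/(2·-1.1) = 106 m

Phase 3 (constant speed): v₀ = 7.00 m/s, a = 0 m/s².
v = v₀ + at = 7.00 + (0)(10.5) = 7.00 m/s
Δx = v₀t + ½at² = 7.00·10.5 + 0.5·0·10.5² = 73.5 m

Phase 4 (accelerating): v₀ = 7.00 m/s, a = 1.5 m/s².
v = v₀ + at → t = (11 − 7.00) / 1.5 = 2.67 s
v² = v₀² + 2aΔx → Δx = (11² − 7.00²)/(2·1.5) = 24.0 m
Total distance = 48.0 + 106 + 73.5 + 24.0 = 252 m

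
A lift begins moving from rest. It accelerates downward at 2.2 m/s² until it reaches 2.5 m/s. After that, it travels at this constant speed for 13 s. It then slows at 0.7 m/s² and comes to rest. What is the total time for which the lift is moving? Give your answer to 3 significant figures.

Phase 1 (accelerating): v₀ = 0 m/s, a = 2.2 m/s².
v = v₀ + at → t = (2.5 − 0) / 2.2 = 1.14 s
v² = v₀² + 2aΔx → Δx = (2.5² − 0²)/(2·2.2) = 1.42 m

Phase 2 (constant speed): v₀ = 2.50 m/s, a = 0 m/s².
v = v₀ + at = 2.50 + (0)(13) = 2.50 m/s
Δx = v₀t + ½at² = 2.50·13 + 0.5·0·13² = 32.5 m

Phase 3 (decelerating): v₀ = 2.50 m/s, a = -0.7 m/s².
v = v₀ + at → t = (0 − 2.50) / -0.7 = 3.57 s
v² = v₀² + 2aΔx → Δx = (0² − 2.50²)/(2·-0.7) = 4.46 m
Total time = 1.14 + 13.0 + 3.57 = 17.7 s

17.7 s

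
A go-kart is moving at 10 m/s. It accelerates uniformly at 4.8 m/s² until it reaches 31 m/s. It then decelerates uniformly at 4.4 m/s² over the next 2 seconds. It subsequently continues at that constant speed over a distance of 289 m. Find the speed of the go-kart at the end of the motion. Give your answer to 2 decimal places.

Phase 1 (accelerating): v₀ = 10.0 m/s, a = 4.8 m/s².
v = v₀ + at → t = (31 − 10.0) / 4.8 = 4.38 s
v² = v₀² + 2aΔx → Δx = (31² − 10.0²)/(2·4.8) = 89.7 m

Phase 2 (decelerating): v₀ = 31.0 m/s, a = -4.4 m/s².
v = v₀ + at = 31.0 + (-4.4)(2) = 22.2 m/s
Δx = v₀t + ½at² = 31.0·2 + 0.5·-4.4·2² = 53.2 m

Phase 3 (constant speed): v₀ = 22.2 m/s, a = 0 m/s².
Constant speed: t = d/v = 289/22.2 = 13.0 s
Final speed = 22.2 m/s

22.20 m/s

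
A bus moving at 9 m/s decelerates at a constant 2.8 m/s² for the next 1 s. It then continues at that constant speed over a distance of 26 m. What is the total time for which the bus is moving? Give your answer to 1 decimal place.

5.2 s

Phase 1 (decelerating): v₀ = 9.00 m/s, a = -2.8 m/s².
v = v₀ + at = 9.00 + (-2.8)(1) = 6.20 m/s
Δx = v₀t + ½at² = 9.00·1 + 0.5·-2.8·1² = 7.60 m

Phase 2 (constant speed): v₀ = 6.20 m/s, a = 0 m/s².
Constant speed: t = d/v = 26/6.20 = 4.19 s
Total time = 1.00 + 4.19 = 5.19 s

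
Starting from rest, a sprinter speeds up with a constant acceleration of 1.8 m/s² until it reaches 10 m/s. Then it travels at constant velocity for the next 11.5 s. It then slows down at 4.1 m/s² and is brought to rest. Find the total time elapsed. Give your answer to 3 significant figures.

19.5 s

Phase 1 (accelerating): v₀ = 0 m/s, a = 1.8 m/s².
v = v₀ + at → t = (10 − 0) / 1.8 = 5.56 s
v² = v₀² + 2aΔx → Δx = (10² − 0²)/(2·1.8) = 27.8 m

Phase 2 (constant speed): v₀ = 10.0 m/s, a = 0 m/s².
v = v₀ + at = 10.0 + (0)(11.5) = 10.0 m/s
Δx = v₀t + ½at² = 10.0·11.5 + 0.5·0·11.5² = 115 m

Phase 3 (decelerating): v₀ = 10.0 m/s, a = -4.1 m/s².
v = v₀ + at → t = (0 − 10.0) / -4.1 = 2.44 s
v² = v₀² + 2aΔx → Δx = (0² − 10.0²)/(2·-4.1) = 12.2 m
Total time = 5.56 + 11.5 + 2.44 = 19.5 s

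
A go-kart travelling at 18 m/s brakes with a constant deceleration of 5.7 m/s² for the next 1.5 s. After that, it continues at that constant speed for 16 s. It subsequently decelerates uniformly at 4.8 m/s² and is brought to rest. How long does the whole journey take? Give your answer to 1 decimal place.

Phase 1 (decelerating): v₀ = 18.0 m/s, a = -5.7 m/s².
v = v₀ + at = 18.0 + (-5.7)(1.5) = 9.45 m/s
Δx = v₀t + ½at² = 18.0·1.5 + 0.5·-5.7·1.5² = 20.6 m

Phase 2 (constant speed): v₀ = 9.45 m/s, a = 0 m/s².
v = v₀ + at = 9.45 + (0)(16) = 9.45 m/s
Δx = v₀t + ½at² = 9.45·16 + 0.5·0·16² = 151 m

Phase 3 (decelerating): v₀ = 9.45 m/s, a = -4.8 m/s².
v = v₀ + at → t = (0 − 9.45) / -4.8 = 1.97 s
v² = v₀² + 2aΔx → Δx = (0² − 9.45²)/(2·-4.8) = 9.30 m
Total time = 1.50 + 16.0 + 1.97 = 19.5 s

19.5 s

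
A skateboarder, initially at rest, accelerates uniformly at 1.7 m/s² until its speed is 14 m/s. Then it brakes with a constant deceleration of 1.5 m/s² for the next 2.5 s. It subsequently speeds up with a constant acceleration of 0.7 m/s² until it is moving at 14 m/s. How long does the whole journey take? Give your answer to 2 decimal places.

Phase 1 (accelerating): v₀ = 0 m/s, a = 1.7 m/s².
v = v₀ + at → t = (14 − 0) / 1.7 = 8.24 s
v² = v₀² + 2aΔx → Δx = (14² − 0²)/(2·1.7) = 57.6 m

Phase 2 (decelerating): v₀ = 14.0 m/s, a = -1.5 m/s².
v = v₀ + at = 14.0 + (-1.5)(2.5) = 10.2 m/s
Δx = v₀t + ½at² = 14.0·2.5 + 0.5·-1.5·2.5² = 30.3 m

Phase 3 (accelerating): v₀ = 10.2 m/s, a = 0.7 m/s².
v = v₀ + at → t = (14 − 10.2) / 0.7 = 5.36 s
v² = v₀² + 2aΔx → Δx = (14² − 10.2²)/(2·0.7) = 65.0 m
Total time = 8.24 + 2.50 + 5.36 = 16.1 s

16.09 s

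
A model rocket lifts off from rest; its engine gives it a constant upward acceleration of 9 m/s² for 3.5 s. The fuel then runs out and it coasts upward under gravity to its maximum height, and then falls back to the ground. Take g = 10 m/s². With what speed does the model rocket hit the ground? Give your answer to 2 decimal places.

45.77 m/s

Phase 1 (powered ascent): v₀ = 0 m/s, a = 9 m/s².
v = v₀ + at = 0 + (9)(3.5) = 31.5 m/s
Δx = v₀t + ½at² = 0·3.5 + 0.5·9·3.5² = 55.1 m

Phase 2 (coasting upward): v₀ = 31.5 m/s, a = -10 m/s².
v = v₀ + at → t = (0 − 31.5) / -10 = 3.15 s
v² = v₀² + 2aΔx → Δx = (0² − 31.5²)/(2·-10) = 49.6 m

Phase 3 (free fall): v₀ = 0 m/s, a = -10 m/s².
Falls 105 m from rest: t = √(2·105/10) = 4.58 s; v = g·t = 45.8 m/s.
Impact speed = 45.8 m/s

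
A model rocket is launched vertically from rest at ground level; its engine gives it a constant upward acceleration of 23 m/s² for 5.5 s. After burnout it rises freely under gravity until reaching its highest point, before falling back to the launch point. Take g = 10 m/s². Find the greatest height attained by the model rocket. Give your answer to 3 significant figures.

Phase 1 (powered ascent): v₀ = 0 m/s, a = 23 m/s².
v = v₀ + at = 0 + (23)(5.5) = 126 m/s
Δx = v₀t + ½at² = 0·5.5 + 0.5·23·5.5² = 348 m

Phase 2 (coasting upward): v₀ = 126 m/s, a = -10 m/s².
v = v₀ + at → t = (0 − 126) / -10 = 12.7 s
v² = v₀² + 2aΔx → Δx = (0² − 126²)/(2·-10) = 800 m
Maximum height = 348 + 800 = 1150 m

1150 m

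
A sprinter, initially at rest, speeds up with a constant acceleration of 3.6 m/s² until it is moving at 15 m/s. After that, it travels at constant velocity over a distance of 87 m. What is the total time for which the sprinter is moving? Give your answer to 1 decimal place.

10.0 s

Phase 1 (accelerating): v₀ = 0 m/s, a = 3.6 m/s².
v = v₀ + at → t = (15 − 0) / 3.6 = 4.17 s
v² = v₀² + 2aΔx → Δx = (15² − 0²)/(2·3.6) = 31.2 m

Phase 2 (constant speed): v₀ = 15.0 m/s, a = 0 m/s².
Constant speed: t = d/v = 87/15.0 = 5.80 s
Total time = 4.17 + 5.80 = 9.97 s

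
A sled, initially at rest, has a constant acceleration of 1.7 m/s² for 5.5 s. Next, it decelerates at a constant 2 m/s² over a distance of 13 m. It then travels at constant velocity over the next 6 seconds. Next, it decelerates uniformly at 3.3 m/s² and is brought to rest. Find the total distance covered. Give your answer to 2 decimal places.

79.79 m

Phase 1 (accelerating): v₀ = 0 m/s, a = 1.7 m/s².
v = v₀ + at = 0 + (1.7)(5.5) = 9.35 m/s
Δx = v₀t + ½at² = 0·5.5 + 0.5·1.7·5.5² = 25.7 m

Phase 2 (decelerating): v₀ = 9.35 m/s, a = -2 m/s².
v² = v₀² + 2aΔx = 9.35² + 2·-2·13 = 35.4 → v = 5.95 m/s
t = (v − v₀)/a = (5.95 − 9.35)/-2 = 1.70 s

Phase 3 (constant speed): v₀ = 5.95 m/s, a = 0 m/s².
v = v₀ + at = 5.95 + (0)(6) = 5.95 m/s
Δx = v₀t + ½at² = 5.95·6 + 0.5·0·6² = 35.7 m

Phase 4 (decelerating): v₀ = 5.95 m/s, a = -3.3 m/s².
v = v₀ + at → t = (0 − 5.95) / -3.3 = 1.80 s
v² = v₀² + 2aΔx → Δx = (0² − 5.95²)/(2·-3.3) = 5.37 m
Total distance = 25.7 + 13.0 + 35.7 + 5.37 = 79.8 m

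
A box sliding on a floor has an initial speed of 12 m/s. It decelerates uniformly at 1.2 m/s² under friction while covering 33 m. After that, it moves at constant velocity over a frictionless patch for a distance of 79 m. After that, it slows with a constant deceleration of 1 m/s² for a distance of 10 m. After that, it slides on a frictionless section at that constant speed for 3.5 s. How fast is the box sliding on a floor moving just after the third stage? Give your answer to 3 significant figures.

6.69 m/s

Phase 1 (decelerating): v₀ = 12.0 m/s, a = -1.2 m/s².
v² = v₀² + 2aΔx = 12.0² + 2·-1.2·33 = 64.8 → v = 8.05 m/s
t = (v − v₀)/a = (8.05 − 12.0)/-1.2 = 3.29 s

Phase 2 (constant speed): v₀ = 8.05 m/s, a = 0 m/s².
Constant speed: t = d/v = 79/8.05 = 9.81 s

Phase 3 (decelerating): v₀ = 8.05 m/s, a = -1 m/s².
v² = v₀² + 2aΔx = 8.05² + 2·-1·10 = 44.8 → v = 6.69 m/s
t = (v − v₀)/a = (6.69 − 8.05)/-1 = 1.36 s
Speed at end of phase 3 = 6.69 m/s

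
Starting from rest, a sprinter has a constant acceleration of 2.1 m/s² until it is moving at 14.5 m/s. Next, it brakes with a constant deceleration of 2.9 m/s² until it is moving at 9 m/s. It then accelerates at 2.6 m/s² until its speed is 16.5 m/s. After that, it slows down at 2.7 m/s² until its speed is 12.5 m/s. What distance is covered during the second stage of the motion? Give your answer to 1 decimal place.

22.3 m

Phase 1 (accelerating): v₀ = 0 m/s, a = 2.1 m/s².
v = v₀ + at → t = (14.5 − 0) / 2.1 = 6.90 s
v² = v₀² + 2aΔx → Δx = (14.5² − 0²)/(2·2.1) = 50.1 m

Phase 2 (decelerating): v₀ = 14.5 m/s, a = -2.9 m/s².
v = v₀ + at → t = (9 − 14.5) / -2.9 = 1.90 s
v² = v₀² + 2aΔx → Δx = (9² − 14.5²)/(2·-2.9) = 22.3 m
Distance in phase 2 = 22.3 m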